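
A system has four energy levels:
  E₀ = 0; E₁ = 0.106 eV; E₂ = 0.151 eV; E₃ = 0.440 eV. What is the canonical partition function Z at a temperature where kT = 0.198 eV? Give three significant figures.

Z = 2.16

Eᵢ/kT = 0, 0.53535, 0.76263, 2.2222.
Z = Σ e^(−Eᵢ/kT) = e^(−0) + e^(−0.53535) + e^(−0.76263) + e^(−2.2222) = 1.0000 + 0.58546 + 0.46644 + 0.10837 = 2.1603.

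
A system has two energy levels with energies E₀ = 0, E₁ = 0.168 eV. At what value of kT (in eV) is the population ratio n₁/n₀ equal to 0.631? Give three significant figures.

n₁/n₀ = exp[−(E₁−E₀)/kT] = 0.631.
⇒ (E₁−E₀)/kT = ln(1/0.631) = ln(1.5848) = 0.46046.
kT = 0.168 eV / 0.46046 = 0.365 eV.

0.365 eV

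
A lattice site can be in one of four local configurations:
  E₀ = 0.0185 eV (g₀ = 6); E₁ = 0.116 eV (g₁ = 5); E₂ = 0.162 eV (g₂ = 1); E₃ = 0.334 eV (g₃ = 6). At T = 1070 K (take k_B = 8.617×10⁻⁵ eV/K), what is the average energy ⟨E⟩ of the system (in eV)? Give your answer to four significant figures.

k_BT = 8.617×10⁻⁵ × 1070 K = 0.0922019 eV.
Eᵢ/kT = 0.200647, 1.25811, 1.75701, 3.62249.
Z = Σ gᵢe^(−Eᵢ/kT) = 6·e^(−0.200647) + 5·e^(−1.25811) + 1·e^(−1.75701) + 6·e^(−3.62249) = 4.90921 + 1.42095 + 0.172560 + 0.160296 = 6.66302.
⟨E⟩ = Σ Eᵢ gᵢe^(−Eᵢ/kT) / Z = (0.0185·4.90921 + 0.116·1.42095 + 0.162·0.172560 + 0.334·0.160296) / 6.66302 = 0.05060 eV.

0.05060 eV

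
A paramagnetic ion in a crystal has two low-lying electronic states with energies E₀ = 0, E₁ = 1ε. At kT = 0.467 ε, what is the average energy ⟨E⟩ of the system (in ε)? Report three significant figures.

Eᵢ/kT = 0, 2.1413.
Z = Σ e^(−Eᵢ/kT) = e^(−0) + e^(−2.1413) = 1.0000 + 0.11750 = 1.1175.
⟨E⟩ = Σ Eᵢ e^(−Eᵢ/kT) / Z = (0·1.0000 + 1·0.11750) / 1.1175 = 0.105 ε.

0.105 ε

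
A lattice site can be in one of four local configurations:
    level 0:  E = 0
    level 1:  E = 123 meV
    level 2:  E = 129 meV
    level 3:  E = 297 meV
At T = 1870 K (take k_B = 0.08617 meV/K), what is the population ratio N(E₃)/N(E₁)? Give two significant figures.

0.34

k_BT = 0.08617 × 1870 K = 161.1 meV.
n₃/n₁ = exp[−(E₃−E₁)/kT] = exp(−(174 meV)/(161.1 meV)) = exp(-1.080) = 0.34.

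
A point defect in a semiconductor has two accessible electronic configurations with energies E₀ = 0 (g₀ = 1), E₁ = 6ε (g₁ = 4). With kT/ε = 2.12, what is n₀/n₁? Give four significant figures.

n₀/n₁ = (g₀/g₁) exp[−(E₀−E₁)/kT] = (1/4) × exp(−(-6ε)/(2.12ε)) = (1/4) × exp(2.83019) = 4.237.

4.237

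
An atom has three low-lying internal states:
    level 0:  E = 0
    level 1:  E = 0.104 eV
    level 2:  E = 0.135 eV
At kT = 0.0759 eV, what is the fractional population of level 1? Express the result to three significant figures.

0.179

Eᵢ/kT = 0, 1.3702, 1.7787.
Z = Σ e^(−Eᵢ/kT) = e^(−0) + e^(−1.3702) + e^(−1.7787) = 1.0000 + 0.25406 + 0.16886 = 1.4229.
P₁ = e^(−E₁/kT) / Z = 0.25406/1.4229 = 0.179.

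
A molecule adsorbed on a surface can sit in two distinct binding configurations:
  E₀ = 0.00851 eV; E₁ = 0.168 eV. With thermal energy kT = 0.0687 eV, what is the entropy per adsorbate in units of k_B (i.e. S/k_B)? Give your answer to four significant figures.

Eᵢ/kT = 0.123872, 2.44541.
Z = Σ e^(−Eᵢ/kT) = e^(−0.123872) + e^(−2.44541) = 0.883493 + 0.0866906 = 0.970184.
⟨E⟩ = Σ EᵢPᵢ = 0.0227612 eV.
S/k_B = ln Z + ⟨E⟩/kT = ln(0.970184) + 0.0227612/0.0687 = -0.0302695 + 0.331313 = 0.3010.

0.3010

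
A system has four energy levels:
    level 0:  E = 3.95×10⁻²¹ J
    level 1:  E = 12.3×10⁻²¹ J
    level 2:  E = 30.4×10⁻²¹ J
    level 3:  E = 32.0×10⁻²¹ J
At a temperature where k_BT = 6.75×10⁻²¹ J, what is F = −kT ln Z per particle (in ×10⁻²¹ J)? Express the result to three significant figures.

Eᵢ/kT = 0.58519, 1.8222, 4.5037, 4.7407.
Z = Σ e^(−Eᵢ/kT) = e^(−0.58519) + e^(−1.8222) + e^(−4.5037) + e^(−4.7407) = 0.55700 + 0.16167 + 0.011068 + 0.0087325 = 0.73847.
F = −kT ln Z = −6.75 × ln(0.73847) = −6.75 × -0.30317 = 2.05 ×10⁻²¹ J.

2.05 ×10⁻²¹ J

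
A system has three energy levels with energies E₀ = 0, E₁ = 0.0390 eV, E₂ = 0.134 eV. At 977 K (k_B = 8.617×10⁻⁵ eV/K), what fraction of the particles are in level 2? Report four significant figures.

k_BT = 8.617×10⁻⁵ × 977 K = 0.0841881 eV.
Eᵢ/kT = 0, 0.463248, 1.59167.
Z = Σ e^(−Eᵢ/kT) = e^(−0) + e^(−0.463248) + e^(−1.59167) = 1.00000 + 0.629237 + 0.203585 = 1.83282.
P₂ = e^(−E₂/kT) / Z = 0.203585/1.83282 = 0.1111.

0.1111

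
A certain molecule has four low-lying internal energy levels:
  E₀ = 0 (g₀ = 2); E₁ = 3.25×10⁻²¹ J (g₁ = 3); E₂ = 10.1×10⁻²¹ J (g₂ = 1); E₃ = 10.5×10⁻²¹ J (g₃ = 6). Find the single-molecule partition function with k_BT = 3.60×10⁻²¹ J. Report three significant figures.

Z = 3.60

Eᵢ/kT = 0, 0.90278, 2.8056, 2.9167.
Z = Σ gᵢe^(−Eᵢ/kT) = 2·e^(−0) + 3·e^(−0.90278) + 1·e^(−2.8056) + 6·e^(−2.9167) = 2.0000 + 1.2163 + 0.060470 + 0.32467 = 3.6014.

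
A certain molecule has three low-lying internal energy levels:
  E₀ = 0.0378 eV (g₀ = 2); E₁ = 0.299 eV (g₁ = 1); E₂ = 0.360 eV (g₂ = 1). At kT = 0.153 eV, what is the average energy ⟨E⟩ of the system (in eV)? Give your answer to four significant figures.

Eᵢ/kT = 0.247059, 1.95425, 2.35294.
Z = Σ gᵢe^(−Eᵢ/kT) = 2·e^(−0.247059) + 1·e^(−1.95425) + 1·e^(−2.35294) = 1.56219 + 0.141671 + 0.0950892 = 1.79895.
⟨E⟩ = Σ Eᵢ gᵢe^(−Eᵢ/kT) / Z = (0.0378·1.56219 + 0.299·0.141671 + 0.360·0.0950892) / 1.79895 = 0.07540 eV.

0.07540 eV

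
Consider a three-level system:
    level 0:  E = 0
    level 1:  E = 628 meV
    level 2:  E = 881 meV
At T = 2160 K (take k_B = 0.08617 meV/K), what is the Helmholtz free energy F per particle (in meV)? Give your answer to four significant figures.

-7.845 meV

k_BT = 0.08617 × 2160 K = 186.127 meV.
Eᵢ/kT = 0, 3.37404, 4.73333.
Z = Σ e^(−Eᵢ/kT) = e^(−0) + e^(−3.37404) + e^(−4.73333) = 1.00000 + 0.0342510 + 0.00879713 = 1.04305.
F = −kT ln Z = −186.127 × ln(1.04305) = −186.127 × 0.0421491 = -7.845 meV.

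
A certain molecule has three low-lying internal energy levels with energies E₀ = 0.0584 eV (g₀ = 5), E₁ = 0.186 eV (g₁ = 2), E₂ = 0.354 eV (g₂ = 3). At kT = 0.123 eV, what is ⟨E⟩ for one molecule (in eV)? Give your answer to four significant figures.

0.08693 eV

Eᵢ/kT = 0.474797, 1.51220, 2.87805.
Z = Σ gᵢe^(−Eᵢ/kT) = 5·e^(−0.474797) + 2·e^(−1.51220) + 3·e^(−2.87805) = 3.11006 + 0.440849 + 0.168733 = 3.71964.
⟨E⟩ = Σ Eᵢ gᵢe^(−Eᵢ/kT) / Z = (0.0584·3.11006 + 0.186·0.440849 + 0.354·0.168733) / 3.71964 = 0.08693 eV.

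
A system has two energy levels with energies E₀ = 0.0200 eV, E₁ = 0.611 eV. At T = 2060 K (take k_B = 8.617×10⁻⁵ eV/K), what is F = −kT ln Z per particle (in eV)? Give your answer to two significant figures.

0.014 eV

k_BT = 8.617×10⁻⁵ × 2060 K = 0.1775 eV.
Eᵢ/kT = 0.1127, 3.442.
Z = Σ e^(−Eᵢ/kT) = e^(−0.1127) + e^(−3.442) = 0.8934 + 0.03200 = 0.9254.
F = −kT ln Z = −0.1775 × ln(0.9254) = −0.1775 × -0.07753 = 0.014 eV.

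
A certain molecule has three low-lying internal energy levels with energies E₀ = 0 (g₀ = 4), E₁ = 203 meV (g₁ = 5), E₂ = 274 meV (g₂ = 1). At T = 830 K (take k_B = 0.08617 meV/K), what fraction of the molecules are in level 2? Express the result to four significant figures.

k_BT = 0.08617 × 830 K = 71.5211 meV.
Eᵢ/kT = 0, 2.83832, 3.83104.
Z = Σ gᵢe^(−Eᵢ/kT) = 4·e^(−0) + 5·e^(−2.83832) + 1·e^(−3.83104) = 4.00000 + 0.292620 + 0.0216870 = 4.31431.
P₂ = g₂ e^(−E₂/kT) / Z = 0.0216870/4.31431 = 0.005027.

0.005027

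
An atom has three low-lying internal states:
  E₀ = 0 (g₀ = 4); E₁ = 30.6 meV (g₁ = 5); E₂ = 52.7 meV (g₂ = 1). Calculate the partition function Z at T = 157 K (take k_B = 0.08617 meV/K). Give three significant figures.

Z = 4.54

k_BT = 0.08617 × 157 K = 13.529 meV.
Eᵢ/kT = 0, 2.2618, 3.8953.
Z = Σ gᵢe^(−Eᵢ/kT) = 4·e^(−0) + 5·e^(−2.2618) + 1·e^(−3.8953) = 4.0000 + 0.52081 + 0.020337 = 4.5411.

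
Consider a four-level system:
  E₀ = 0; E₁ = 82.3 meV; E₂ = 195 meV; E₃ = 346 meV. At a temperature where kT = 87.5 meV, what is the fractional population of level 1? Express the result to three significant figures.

0.257

Eᵢ/kT = 0, 0.94057, 2.2286, 3.9543.
Z = Σ e^(−Eᵢ/kT) = e^(−0) + e^(−0.94057) + e^(−2.2286) + e^(−3.9543) = 1.0000 + 0.39041 + 0.10768 + 0.019172 = 1.5173.
P₁ = e^(−E₁/kT) / Z = 0.39041/1.5173 = 0.257.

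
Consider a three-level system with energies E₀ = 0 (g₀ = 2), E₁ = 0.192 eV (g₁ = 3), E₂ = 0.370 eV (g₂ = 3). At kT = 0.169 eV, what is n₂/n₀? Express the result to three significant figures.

n₂/n₀ = (g₂/g₀) exp[−(E₂−E₀)/kT] = (3/2) × exp(−(0.370 eV)/(0.169 eV)) = (3/2) × exp(-2.1893) = 0.168.

0.168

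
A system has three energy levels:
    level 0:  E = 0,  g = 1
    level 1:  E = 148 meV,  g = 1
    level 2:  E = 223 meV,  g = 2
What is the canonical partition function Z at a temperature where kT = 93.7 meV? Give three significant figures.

Eᵢ/kT = 0, 1.5795, 2.3799.
Z = Σ gᵢe^(−Eᵢ/kT) = 1·e^(−0) + 1·e^(−1.5795) + 2·e^(−2.3799) = 1.0000 + 0.20608 + 0.18512 = 1.3912.

Z = 1.39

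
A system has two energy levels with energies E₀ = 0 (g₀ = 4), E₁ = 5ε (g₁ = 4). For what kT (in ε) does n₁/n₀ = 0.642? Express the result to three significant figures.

11.3 ε

n₁/n₀ = (g₁/g₀) exp[−(E₁−E₀)/kT] = 0.642.
⇒ (E₁−E₀)/kT = ln((4/4)/0.642) = ln(1.5576) = 0.44315.
kT = 5ε / 0.44315 = 11.3 ε.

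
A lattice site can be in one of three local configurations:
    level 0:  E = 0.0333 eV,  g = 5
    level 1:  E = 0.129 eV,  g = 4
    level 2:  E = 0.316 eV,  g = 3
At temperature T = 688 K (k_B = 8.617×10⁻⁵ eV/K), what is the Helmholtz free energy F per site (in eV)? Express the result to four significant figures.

k_BT = 8.617×10⁻⁵ × 688 K = 0.0592850 eV.
Eᵢ/kT = 0.561694, 2.17593, 5.33018.
Z = Σ gᵢe^(−Eᵢ/kT) = 5·e^(−0.561694) + 4·e^(−2.17593) + 3·e^(−5.33018) = 2.85121 + 0.454010 + 0.0145296 = 3.31975.
F = −kT ln Z = −0.0592850 × ln(3.31975) = −0.0592850 × 1.19989 = -0.07114 eV.

-0.07114 eV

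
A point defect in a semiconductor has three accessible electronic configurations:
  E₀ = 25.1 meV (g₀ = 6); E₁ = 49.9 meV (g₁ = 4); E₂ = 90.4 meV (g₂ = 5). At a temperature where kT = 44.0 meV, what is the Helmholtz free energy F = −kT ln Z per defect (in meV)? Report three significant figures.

-73.5 meV

Eᵢ/kT = 0.57045, 1.1341, 2.0545.
Z = Σ gᵢe^(−Eᵢ/kT) = 6·e^(−0.57045) + 4·e^(−1.1341) + 5·e^(−2.0545) = 3.3916 + 1.2868 + 0.64078 = 5.3192.
F = −kT ln Z = −44.0 × ln(5.3192) = −44.0 × 1.6713 = -73.5 meV.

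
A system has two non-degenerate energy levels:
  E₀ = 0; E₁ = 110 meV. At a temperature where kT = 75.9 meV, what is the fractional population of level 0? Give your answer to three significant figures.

0.810

Eᵢ/kT = 0, 1.4493.
Z = Σ e^(−Eᵢ/kT) = e^(−0) + e^(−1.4493) = 1.0000 + 0.23473 = 1.2347.
P₀ = e^(−E₀/kT) / Z = 1.0000/1.2347 = 0.810.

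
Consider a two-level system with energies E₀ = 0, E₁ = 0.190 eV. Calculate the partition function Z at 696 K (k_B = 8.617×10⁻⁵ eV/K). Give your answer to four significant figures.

k_BT = 8.617×10⁻⁵ × 696 K = 0.0599743 eV.
Eᵢ/kT = 0, 3.16802.
Z = Σ e^(−Eᵢ/kT) = e^(−0) + e^(−3.16802) = 1.00000 + 0.0420868 = 1.04209.

Z = 1.042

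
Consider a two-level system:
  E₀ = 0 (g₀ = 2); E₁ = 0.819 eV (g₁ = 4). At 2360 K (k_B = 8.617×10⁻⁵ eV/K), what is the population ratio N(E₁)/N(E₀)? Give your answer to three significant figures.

k_BT = 8.617×10⁻⁵ × 2360 K = 0.20336 eV.
n₁/n₀ = (g₁/g₀) exp[−(E₁−E₀)/kT] = (4/2) × exp(−(0.819 eV)/(0.20336 eV)) = (4/2) × exp(-4.0273) = 0.0356.

0.0356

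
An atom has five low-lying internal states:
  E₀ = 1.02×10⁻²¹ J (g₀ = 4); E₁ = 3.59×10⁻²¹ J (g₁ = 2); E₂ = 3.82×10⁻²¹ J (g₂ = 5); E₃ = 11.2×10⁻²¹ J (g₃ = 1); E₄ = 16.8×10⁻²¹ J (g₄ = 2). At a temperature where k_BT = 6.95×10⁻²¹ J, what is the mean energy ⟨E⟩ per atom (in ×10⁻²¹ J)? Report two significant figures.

Eᵢ/kT = 0.1468, 0.5165, 0.5496, 1.612, 2.417.
Z = Σ gᵢe^(−Eᵢ/kT) = 4·e^(−0.1468) + 2·e^(−0.5165) + 5·e^(−0.5496) + 1·e^(−1.612) + 2·e^(−2.417) = 3.454 + 1.193 + 2.886 + 0.1995 + 0.1784 = 7.911.
⟨E⟩ = Σ Eᵢ gᵢe^(−Eᵢ/kT) / Z = (1.02·3.454 + 3.59·1.193 + 3.82·2.886 + 11.2·0.1995 + 16.8·0.1784) / 7.911 = 3.0 ×10⁻²¹ J.

3.0 ×10⁻²¹ J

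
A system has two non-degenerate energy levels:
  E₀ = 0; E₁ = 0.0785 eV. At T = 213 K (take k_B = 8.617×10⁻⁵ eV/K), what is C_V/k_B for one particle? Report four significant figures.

0.2471

k_BT = 8.617×10⁻⁵ × 213 K = 0.0183542 eV.
Eᵢ/kT = 0, 4.27695.
Z = Σ e^(−Eᵢ/kT) = e^(−0) + e^(−4.27695) = 1.00000 + 0.0138849 = 1.01388.
⟨E⟩ = 0.00107504 eV, ⟨E²⟩ = 0.0000843909 eV².
C_V/k_B = (⟨E²⟩ − ⟨E⟩²)/(kT)² = (0.0000843909 − 0.00000115571)/0.000336877 = 0.2471.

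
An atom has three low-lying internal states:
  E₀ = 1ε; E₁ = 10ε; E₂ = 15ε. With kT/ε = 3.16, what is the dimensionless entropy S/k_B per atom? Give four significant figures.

0.2711

Eᵢ/kT = 0.316456, 3.16456, 4.74684.
Z = Σ e^(−Eᵢ/kT) = e^(−0.316456) + e^(−3.16456) + e^(−4.74684) = 0.728727 + 0.0422327 + 0.00867908 = 0.779639.
⟨E⟩ = Σ EᵢPᵢ = 1.64338 ε.
S/k_B = ln Z + ⟨E⟩/kT = ln(0.779639) + 1.64338/3.16 = -0.248924 + 0.520057 = 0.2711.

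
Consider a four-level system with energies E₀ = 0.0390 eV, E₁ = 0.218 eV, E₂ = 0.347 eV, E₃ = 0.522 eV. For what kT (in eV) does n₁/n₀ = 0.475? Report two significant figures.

0.24 eV

n₁/n₀ = exp[−(E₁−E₀)/kT] = 0.475.
⇒ (E₁−E₀)/kT = ln(1/0.475) = ln(2.105) = 0.7443.
kT = 0.1790 eV / 0.7443 = 0.24 eV.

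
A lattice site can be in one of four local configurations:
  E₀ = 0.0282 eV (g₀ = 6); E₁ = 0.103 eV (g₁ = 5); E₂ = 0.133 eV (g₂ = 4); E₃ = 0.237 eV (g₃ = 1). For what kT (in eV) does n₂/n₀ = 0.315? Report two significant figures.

0.14 eV

n₂/n₀ = (g₂/g₀) exp[−(E₂−E₀)/kT] = 0.315.
⇒ (E₂−E₀)/kT = ln((4/6)/0.315) = ln(2.116) = 0.7495.
kT = 0.1048 eV / 0.7495 = 0.14 eV.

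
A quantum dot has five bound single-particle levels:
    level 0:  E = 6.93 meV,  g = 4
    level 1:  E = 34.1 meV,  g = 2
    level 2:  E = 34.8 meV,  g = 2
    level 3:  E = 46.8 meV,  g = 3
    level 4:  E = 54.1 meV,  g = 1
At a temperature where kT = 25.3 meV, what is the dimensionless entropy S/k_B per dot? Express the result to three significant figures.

2.26

Eᵢ/kT = 0.27391, 1.3478, 1.3755, 1.8498, 2.1383.
Z = Σ gᵢe^(−Eᵢ/kT) = 4·e^(−0.27391) + 2·e^(−1.3478) + 2·e^(−1.3755) + 3·e^(−1.8498) + 1·e^(−2.1383) = 3.0416 + 0.51962 + 0.50543 + 0.47181 + 0.11786 = 4.6563.
⟨E⟩ = Σ EᵢPᵢ = 18.221 meV.
S/k_B = ln Z + ⟨E⟩/kT = ln(4.6563) + 18.221/25.3 = 1.5382 + 0.72020 = 2.26.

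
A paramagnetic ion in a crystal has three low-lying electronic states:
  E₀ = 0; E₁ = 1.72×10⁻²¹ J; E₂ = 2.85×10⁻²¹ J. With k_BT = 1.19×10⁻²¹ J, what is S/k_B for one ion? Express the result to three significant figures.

0.704

Eᵢ/kT = 0, 1.4454, 2.3950.
Z = Σ e^(−Eᵢ/kT) = e^(−0) + e^(−1.4454) + e^(−2.3950) = 1.0000 + 0.23565 + 0.091173 = 1.3268.
⟨E⟩ = Σ EᵢPᵢ = 0.50133 ×10⁻²¹ J.
S/k_B = ln Z + ⟨E⟩/kT = ln(1.3268) + 0.50133/1.19 = 0.28277 + 0.42129 = 0.704.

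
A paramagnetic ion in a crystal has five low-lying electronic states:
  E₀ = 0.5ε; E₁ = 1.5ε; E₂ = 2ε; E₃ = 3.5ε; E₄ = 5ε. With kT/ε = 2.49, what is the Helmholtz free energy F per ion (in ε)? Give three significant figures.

-1.96 ε

Eᵢ/kT = 0.20080, 0.60241, 0.80321, 1.4056, 2.0080.
Z = Σ e^(−Eᵢ/kT) = e^(−0.20080) + e^(−0.60241) + e^(−0.80321) + e^(−1.4056) + e^(−2.0080) = 0.81808 + 0.54749 + 0.44789 + 0.24522 + 0.13426 = 2.1929.
F = −kT ln Z = −2.49 × ln(2.1929) = −2.49 × 0.78522 = -1.96 ε.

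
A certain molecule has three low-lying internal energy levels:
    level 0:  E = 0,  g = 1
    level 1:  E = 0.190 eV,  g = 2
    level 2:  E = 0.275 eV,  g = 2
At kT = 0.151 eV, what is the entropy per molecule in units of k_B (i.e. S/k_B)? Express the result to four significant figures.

Eᵢ/kT = 0, 1.25828, 1.82119.
Z = Σ gᵢe^(−Eᵢ/kT) = 1·e^(−0) + 2·e^(−1.25828) + 2·e^(−1.82119) = 1.00000 + 0.568285 + 0.323666 = 1.89195.
⟨E⟩ = Σ EᵢPᵢ = 0.104116 eV.
S/k_B = ln Z + ⟨E⟩/kT = ln(1.89195) + 0.104116/0.151 = 0.637608 + 0.689510 = 1.327.

1.327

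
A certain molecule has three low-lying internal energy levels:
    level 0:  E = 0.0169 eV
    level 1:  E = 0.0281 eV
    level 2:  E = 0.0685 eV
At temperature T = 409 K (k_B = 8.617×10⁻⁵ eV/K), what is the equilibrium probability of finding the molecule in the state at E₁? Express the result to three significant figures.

k_BT = 8.617×10⁻⁵ × 409 K = 0.035244 eV.
Eᵢ/kT = 0.47951, 0.79730, 1.9436.
Z = Σ e^(−Eᵢ/kT) = e^(−0.47951) + e^(−0.79730) + e^(−1.9436) = 0.61909 + 0.45054 + 0.14319 = 1.2128.
P₁ = e^(−E₁/kT) / Z = 0.45054/1.2128 = 0.371.

0.371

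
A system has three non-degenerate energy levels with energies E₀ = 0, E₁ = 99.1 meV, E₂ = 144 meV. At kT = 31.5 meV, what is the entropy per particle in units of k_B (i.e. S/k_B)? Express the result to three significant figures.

Eᵢ/kT = 0, 3.1460, 4.5714.
Z = Σ e^(−Eᵢ/kT) = e^(−0) + e^(−3.1460) + e^(−4.5714) = 1.0000 + 0.043024 + 0.010343 = 1.0534.
⟨E⟩ = Σ EᵢPᵢ = 5.4614 meV.
S/k_B = ln Z + ⟨E⟩/kT = ln(1.0534) + 5.4614/31.5 = 0.052023 + 0.17338 = 0.225.

0.225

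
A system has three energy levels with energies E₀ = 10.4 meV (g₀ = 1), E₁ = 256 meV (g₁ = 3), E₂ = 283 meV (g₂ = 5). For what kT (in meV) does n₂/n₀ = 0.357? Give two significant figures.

n₂/n₀ = (g₂/g₀) exp[−(E₂−E₀)/kT] = 0.357.
⇒ (E₂−E₀)/kT = ln((5/1)/0.357) = ln(14.01) = 2.640.
kT = 272.6 meV / 2.640 = 100 meV.

100 meV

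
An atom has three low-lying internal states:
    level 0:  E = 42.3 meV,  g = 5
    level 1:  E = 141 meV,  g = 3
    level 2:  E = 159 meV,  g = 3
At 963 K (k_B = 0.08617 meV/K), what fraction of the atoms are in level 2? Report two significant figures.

k_BT = 0.08617 × 963 K = 82.98 meV.
Eᵢ/kT = 0.5098, 1.699, 1.916.
Z = Σ gᵢe^(−Eᵢ/kT) = 5·e^(−0.5098) + 3·e^(−1.699) + 3·e^(−1.916) = 3.003 + 0.5486 + 0.4416 = 3.993.
P₂ = g₂ e^(−E₂/kT) / Z = 0.4416/3.993 = 0.11.

0.11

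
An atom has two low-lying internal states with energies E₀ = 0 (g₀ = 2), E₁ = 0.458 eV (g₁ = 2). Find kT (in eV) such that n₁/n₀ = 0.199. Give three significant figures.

0.284 eV

n₁/n₀ = (g₁/g₀) exp[−(E₁−E₀)/kT] = 0.199.
⇒ (E₁−E₀)/kT = ln((2/2)/0.199) = ln(5.0251) = 1.6144.
kT = 0.458 eV / 1.6144 = 0.284 eV.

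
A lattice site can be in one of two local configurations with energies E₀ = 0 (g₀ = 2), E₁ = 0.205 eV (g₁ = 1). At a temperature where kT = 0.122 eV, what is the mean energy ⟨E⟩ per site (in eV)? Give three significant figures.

0.0175 eV

Eᵢ/kT = 0, 1.6803.
Z = Σ gᵢe^(−Eᵢ/kT) = 2·e^(−0) + 1·e^(−1.6803) = 2.0000 + 0.18632 = 2.1863.
⟨E⟩ = Σ Eᵢ gᵢe^(−Eᵢ/kT) / Z = (0·2.0000 + 0.205·0.18632) / 2.1863 = 0.0175 eV.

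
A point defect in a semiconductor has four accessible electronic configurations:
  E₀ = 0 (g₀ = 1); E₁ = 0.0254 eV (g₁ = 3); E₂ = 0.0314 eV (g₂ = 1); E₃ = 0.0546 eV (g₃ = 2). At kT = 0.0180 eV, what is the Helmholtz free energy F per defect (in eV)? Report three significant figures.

-0.0125 eV

Eᵢ/kT = 0, 1.4111, 1.7444, 3.0333.
Z = Σ gᵢe^(−Eᵢ/kT) = 1·e^(−0) + 3·e^(−1.4111) + 1·e^(−1.7444) + 2·e^(−3.0333) = 1.0000 + 0.73162 + 0.17475 + 0.096313 = 2.0027.
F = −kT ln Z = −0.0180 × ln(2.0027) = −0.0180 × 0.69450 = -0.0125 eV.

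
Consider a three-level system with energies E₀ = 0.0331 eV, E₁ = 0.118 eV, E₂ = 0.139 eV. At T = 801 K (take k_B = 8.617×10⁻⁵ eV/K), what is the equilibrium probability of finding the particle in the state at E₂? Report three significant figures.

k_BT = 8.617×10⁻⁵ × 801 K = 0.069022 eV.
Eᵢ/kT = 0.47956, 1.7096, 2.0139.
Z = Σ e^(−Eᵢ/kT) = e^(−0.47956) + e^(−1.7096) + e^(−2.0139) = 0.61906 + 0.18094 + 0.13347 = 0.93347.
P₂ = e^(−E₂/kT) / Z = 0.13347/0.93347 = 0.143.

0.143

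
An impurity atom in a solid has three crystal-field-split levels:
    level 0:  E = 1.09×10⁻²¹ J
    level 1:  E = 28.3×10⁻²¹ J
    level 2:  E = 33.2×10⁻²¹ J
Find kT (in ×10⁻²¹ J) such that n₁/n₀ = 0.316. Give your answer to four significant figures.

n₁/n₀ = exp[−(E₁−E₀)/kT] = 0.316.
⇒ (E₁−E₀)/kT = ln(1/0.316) = ln(3.16456) = 1.15201.
kT = 27.21 ×10⁻²¹ J / 1.15201 = 23.62 ×10⁻²¹ J.

23.62 ×10⁻²¹ J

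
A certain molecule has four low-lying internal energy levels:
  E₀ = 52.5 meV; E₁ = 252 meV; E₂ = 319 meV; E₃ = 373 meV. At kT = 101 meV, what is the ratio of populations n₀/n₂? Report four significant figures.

n₀/n₂ = exp[−(E₀−E₂)/kT] = exp(−(-266.5 meV)/(101 meV)) = exp(2.63861) = 13.99.

13.99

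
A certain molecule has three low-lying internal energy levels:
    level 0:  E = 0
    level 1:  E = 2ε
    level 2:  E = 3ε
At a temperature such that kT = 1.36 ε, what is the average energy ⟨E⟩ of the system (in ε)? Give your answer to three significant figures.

0.590 ε

Eᵢ/kT = 0, 1.4706, 2.2059.
Z = Σ e^(−Eᵢ/kT) = e^(−0) + e^(−1.4706) + e^(−2.2059) = 1.0000 + 0.22979 + 0.11015 = 1.3399.
⟨E⟩ = Σ Eᵢ e^(−Eᵢ/kT) / Z = (0·1.0000 + 2·0.22979 + 3·0.11015) / 1.3399 = 0.590 ε.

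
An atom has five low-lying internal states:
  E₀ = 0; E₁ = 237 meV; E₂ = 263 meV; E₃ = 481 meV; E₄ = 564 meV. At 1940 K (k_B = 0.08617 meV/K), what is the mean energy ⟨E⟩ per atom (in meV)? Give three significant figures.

103 meV

k_BT = 0.08617 × 1940 K = 167.17 meV.
Eᵢ/kT = 0, 1.4177, 1.5732, 2.8773, 3.3738.
Z = Σ e^(−Eᵢ/kT) = e^(−0) + e^(−1.4177) + e^(−1.5732) + e^(−2.8773) + e^(−3.3738) = 1.0000 + 0.24227 + 0.20738 + 0.056287 + 0.034259 = 1.5402.
⟨E⟩ = Σ Eᵢ e^(−Eᵢ/kT) / Z = (0·1.0000 + 237·0.24227 + 263·0.20738 + 481·0.056287 + 564·0.034259) / 1.5402 = 103 meV.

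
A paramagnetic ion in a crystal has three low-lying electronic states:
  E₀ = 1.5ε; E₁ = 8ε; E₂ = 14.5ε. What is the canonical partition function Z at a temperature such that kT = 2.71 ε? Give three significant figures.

Eᵢ/kT = 0.55351, 2.9520, 5.3506.
Z = Σ e^(−Eᵢ/kT) = e^(−0.55351) + e^(−2.9520) + e^(−5.3506) = 0.57493 + 0.052235 + 0.0047453 = 0.63191.

Z = 0.632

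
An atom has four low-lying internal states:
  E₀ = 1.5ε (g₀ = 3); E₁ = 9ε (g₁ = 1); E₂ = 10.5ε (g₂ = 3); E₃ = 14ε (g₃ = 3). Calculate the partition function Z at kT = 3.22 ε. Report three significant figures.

Eᵢ/kT = 0.46584, 2.7950, 3.2609, 4.3478.
Z = Σ gᵢe^(−Eᵢ/kT) = 3·e^(−0.46584) + 1·e^(−2.7950) + 3·e^(−3.2609) + 3·e^(−4.3478) = 1.8828 + 0.061115 + 0.11506 + 0.038806 = 2.0978.

Z = 2.10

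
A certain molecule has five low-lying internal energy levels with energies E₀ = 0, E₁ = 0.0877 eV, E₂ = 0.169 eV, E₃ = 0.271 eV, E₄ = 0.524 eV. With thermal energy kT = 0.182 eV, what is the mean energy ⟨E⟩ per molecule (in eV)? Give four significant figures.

Eᵢ/kT = 0, 0.481868, 0.928571, 1.48901, 2.87912.
Z = Σ e^(−Eᵢ/kT) = e^(−0) + e^(−0.481868) + e^(−0.928571) + e^(−1.48901) + e^(−2.87912) = 1.00000 + 0.617629 + 0.395118 + 0.225596 + 0.0561842 = 2.29453.
⟨E⟩ = Σ Eᵢ e^(−Eᵢ/kT) / Z = (0·1.00000 + 0.0877·0.617629 + 0.169·0.395118 + 0.271·0.225596 + 0.524·0.0561842) / 2.29453 = 0.09218 eV.

0.09218 eV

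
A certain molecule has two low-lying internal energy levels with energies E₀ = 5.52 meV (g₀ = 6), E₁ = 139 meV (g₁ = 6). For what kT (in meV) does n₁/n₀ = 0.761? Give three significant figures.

n₁/n₀ = (g₁/g₀) exp[−(E₁−E₀)/kT] = 0.761.
⇒ (E₁−E₀)/kT = ln((6/6)/0.761) = ln(1.3141) = 0.27315.
kT = 133.48 meV / 0.27315 = 489 meV.

489 meV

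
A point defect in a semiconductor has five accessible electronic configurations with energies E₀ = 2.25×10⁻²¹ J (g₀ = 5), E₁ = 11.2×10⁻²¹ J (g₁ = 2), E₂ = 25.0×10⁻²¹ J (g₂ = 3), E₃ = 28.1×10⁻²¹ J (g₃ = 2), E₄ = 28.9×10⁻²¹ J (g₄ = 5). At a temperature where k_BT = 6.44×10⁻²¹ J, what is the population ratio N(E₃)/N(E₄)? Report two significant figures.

n₃/n₄ = (g₃/g₄) exp[−(E₃−E₄)/kT] = (2/5) × exp(−(-0.8 ×10⁻²¹ J)/(6.44 ×10⁻²¹ J)) = (2/5) × exp(0.1242) = 0.45.

0.45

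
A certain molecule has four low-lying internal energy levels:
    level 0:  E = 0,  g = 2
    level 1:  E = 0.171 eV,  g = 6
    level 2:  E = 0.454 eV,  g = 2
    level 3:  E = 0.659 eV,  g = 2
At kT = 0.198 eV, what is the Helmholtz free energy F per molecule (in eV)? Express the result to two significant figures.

Eᵢ/kT = 0, 0.8636, 2.293, 3.328.
Z = Σ gᵢe^(−Eᵢ/kT) = 2·e^(−0) + 6·e^(−0.8636) + 2·e^(−2.293) + 2·e^(−3.328) = 2.000 + 2.530 + 0.2019 + 0.07173 = 4.804.
F = −kT ln Z = −0.198 × ln(4.804) = −0.198 × 1.569 = -0.31 eV.

-0.31 eV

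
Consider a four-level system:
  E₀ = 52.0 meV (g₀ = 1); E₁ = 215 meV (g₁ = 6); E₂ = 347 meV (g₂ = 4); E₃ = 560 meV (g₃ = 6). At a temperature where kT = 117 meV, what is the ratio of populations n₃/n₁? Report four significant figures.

n₃/n₁ = (g₃/g₁) exp[−(E₃−E₁)/kT] = (6/6) × exp(−(345 meV)/(117 meV)) = (6/6) × exp(-2.94872) = 0.05241.

0.05241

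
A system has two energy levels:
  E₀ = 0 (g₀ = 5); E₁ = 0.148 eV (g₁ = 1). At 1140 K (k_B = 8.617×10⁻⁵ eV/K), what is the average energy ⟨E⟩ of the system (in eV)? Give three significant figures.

k_BT = 8.617×10⁻⁵ × 1140 K = 0.098234 eV.
Eᵢ/kT = 0, 1.5066.
Z = Σ gᵢe^(−Eᵢ/kT) = 5·e^(−0) + 1·e^(−1.5066) = 5.0000 + 0.22166 = 5.2217.
⟨E⟩ = Σ Eᵢ gᵢe^(−Eᵢ/kT) / Z = (0·5.0000 + 0.148·0.22166) / 5.2217 = 0.00628 eV.

0.00628 eV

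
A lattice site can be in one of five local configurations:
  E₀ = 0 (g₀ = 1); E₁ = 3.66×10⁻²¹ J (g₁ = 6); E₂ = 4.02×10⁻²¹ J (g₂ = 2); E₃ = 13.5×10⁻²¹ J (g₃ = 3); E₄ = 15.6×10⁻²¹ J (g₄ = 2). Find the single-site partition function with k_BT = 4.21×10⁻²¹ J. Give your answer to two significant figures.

Eᵢ/kT = 0, 0.8694, 0.9549, 3.207, 3.705.
Z = Σ gᵢe^(−Eᵢ/kT) = 1·e^(−0) + 6·e^(−0.8694) + 2·e^(−0.9549) + 3·e^(−3.207) + 2·e^(−3.705) = 1.000 + 2.515 + 0.7697 + 0.1214 + 0.04920 = 4.455.

Z = 4.5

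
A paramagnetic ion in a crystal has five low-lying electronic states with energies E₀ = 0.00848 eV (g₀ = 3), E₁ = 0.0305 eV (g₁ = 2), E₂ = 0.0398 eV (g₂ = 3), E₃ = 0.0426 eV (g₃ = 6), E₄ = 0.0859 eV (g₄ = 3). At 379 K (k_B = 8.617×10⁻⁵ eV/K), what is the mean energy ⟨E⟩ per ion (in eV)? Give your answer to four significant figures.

0.02861 eV

k_BT = 8.617×10⁻⁵ × 379 K = 0.0326584 eV.
Eᵢ/kT = 0.259658, 0.933910, 1.21868, 1.30441, 2.63026.
Z = Σ gᵢe^(−Eᵢ/kT) = 3·e^(−0.259658) + 2·e^(−0.933910) + 3·e^(−1.21868) + 6·e^(−1.30441) + 3·e^(−2.63026) = 2.31395 + 0.786028 + 0.886860 + 1.62800 + 0.216179 = 5.83102.
⟨E⟩ = Σ Eᵢ gᵢe^(−Eᵢ/kT) / Z = (0.00848·2.31395 + 0.0305·0.786028 + 0.0398·0.886860 + 0.0426·1.62800 + 0.0859·0.216179) / 5.83102 = 0.02861 eV.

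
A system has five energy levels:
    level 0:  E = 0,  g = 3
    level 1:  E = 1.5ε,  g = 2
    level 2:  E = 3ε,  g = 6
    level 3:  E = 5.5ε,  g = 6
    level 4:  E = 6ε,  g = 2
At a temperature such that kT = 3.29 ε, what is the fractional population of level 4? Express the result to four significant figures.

Eᵢ/kT = 0, 0.455927, 0.911854, 1.67173, 1.82371.
Z = Σ gᵢe^(−Eᵢ/kT) = 3·e^(−0) + 2·e^(−0.455927) + 6·e^(−0.911854) + 6·e^(−1.67173) + 2·e^(−1.82371) = 3.00000 + 1.26772 + 2.41067 + 1.12753 + 0.322851 = 8.12877.
P₄ = g₄ e^(−E₄/kT) / Z = 0.322851/8.12877 = 0.03972.

0.03972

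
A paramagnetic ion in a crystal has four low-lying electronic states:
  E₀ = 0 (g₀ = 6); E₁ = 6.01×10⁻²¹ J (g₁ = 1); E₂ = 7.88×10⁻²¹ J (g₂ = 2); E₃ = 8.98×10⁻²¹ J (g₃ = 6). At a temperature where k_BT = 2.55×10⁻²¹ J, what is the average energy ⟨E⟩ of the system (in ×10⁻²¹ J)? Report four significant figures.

Eᵢ/kT = 0, 2.35686, 3.09020, 3.52157.
Z = Σ gᵢe^(−Eᵢ/kT) = 6·e^(−0) + 1·e^(−2.35686) + 2·e^(−3.09020) + 6·e^(−3.52157) = 6.00000 + 0.0947172 + 0.0909857 + 0.177318 = 6.36302.
⟨E⟩ = Σ Eᵢ gᵢe^(−Eᵢ/kT) / Z = (0·6.00000 + 6.01·0.0947172 + 7.88·0.0909857 + 8.98·0.177318) / 6.36302 = 0.4524 ×10⁻²¹ J.

0.4524 ×10⁻²¹ J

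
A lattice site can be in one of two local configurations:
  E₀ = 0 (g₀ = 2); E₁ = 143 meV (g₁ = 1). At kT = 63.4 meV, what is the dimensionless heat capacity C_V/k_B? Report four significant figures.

Eᵢ/kT = 0, 2.25552.
Z = Σ gᵢe^(−Eᵢ/kT) = 2·e^(−0) + 1·e^(−2.25552) = 2.00000 + 0.104819 = 2.10482.
⟨E⟩ = 7.12133 meV, ⟨E²⟩ = 1018.35 meV².
C_V/k_B = (⟨E²⟩ − ⟨E⟩²)/(kT)² = (1018.35 − 50.7133)/4019.56 = 0.2407.

0.2407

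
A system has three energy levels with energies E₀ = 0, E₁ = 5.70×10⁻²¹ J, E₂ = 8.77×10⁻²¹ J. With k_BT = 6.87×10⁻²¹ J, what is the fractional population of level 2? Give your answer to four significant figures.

Eᵢ/kT = 0, 0.829694, 1.27656.
Z = Σ e^(−Eᵢ/kT) = e^(−0) + e^(−0.829694) + e^(−1.27656) = 1.00000 + 0.436183 + 0.278995 = 1.71518.
P₂ = e^(−E₂/kT) / Z = 0.278995/1.71518 = 0.1627.

0.1627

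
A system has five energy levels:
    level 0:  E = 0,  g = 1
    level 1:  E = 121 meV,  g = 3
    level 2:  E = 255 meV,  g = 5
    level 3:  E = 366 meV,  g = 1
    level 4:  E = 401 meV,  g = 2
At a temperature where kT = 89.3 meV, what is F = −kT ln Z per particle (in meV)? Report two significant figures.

-66 meV

Eᵢ/kT = 0, 1.355, 2.856, 4.099, 4.490.
Z = Σ gᵢe^(−Eᵢ/kT) = 1·e^(−0) + 3·e^(−1.355) + 5·e^(−2.856) + 1·e^(−4.099) + 2·e^(−4.490) = 1.000 + 0.7738 + 0.2875 + 0.01659 + 0.02244 = 2.100.
F = −kT ln Z = −89.3 × ln(2.100) = −89.3 × 0.7419 = -66 meV.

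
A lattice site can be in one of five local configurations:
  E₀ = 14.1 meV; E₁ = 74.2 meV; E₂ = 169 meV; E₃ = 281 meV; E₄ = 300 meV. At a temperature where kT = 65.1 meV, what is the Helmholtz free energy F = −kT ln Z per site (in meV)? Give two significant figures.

-13 meV

Eᵢ/kT = 0.2166, 1.140, 2.596, 4.316, 4.608.
Z = Σ e^(−Eᵢ/kT) = e^(−0.2166) + e^(−1.140) + e^(−2.596) + e^(−4.316) + e^(−4.608) = 0.8053 + 0.3198 + 0.07457 + 0.01335 + 0.009972 = 1.223.
F = −kT ln Z = −65.1 × ln(1.223) = −65.1 × 0.2013 = -13 meV.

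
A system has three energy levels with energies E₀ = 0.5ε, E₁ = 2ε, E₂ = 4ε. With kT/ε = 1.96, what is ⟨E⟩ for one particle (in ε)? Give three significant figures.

Eᵢ/kT = 0.25510, 1.0204, 2.0408.
Z = Σ e^(−Eᵢ/kT) = e^(−0.25510) + e^(−1.0204) + e^(−2.0408) = 0.77484 + 0.36045 + 0.12992 = 1.2652.
⟨E⟩ = Σ Eᵢ e^(−Eᵢ/kT) / Z = (0.5·0.77484 + 2·0.36045 + 4·0.12992) / 1.2652 = 1.29 ε.

1.29 ε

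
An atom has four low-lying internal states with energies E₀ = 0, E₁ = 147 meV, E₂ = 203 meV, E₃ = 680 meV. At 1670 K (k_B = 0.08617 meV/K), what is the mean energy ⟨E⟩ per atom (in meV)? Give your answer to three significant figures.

k_BT = 0.08617 × 1670 K = 143.90 meV.
Eᵢ/kT = 0, 1.0215, 1.4107, 4.7255.
Z = Σ e^(−Eᵢ/kT) = e^(−0) + e^(−1.0215) + e^(−1.4107) + e^(−4.7255) = 1.0000 + 0.36005 + 0.24397 + 0.0088663 = 1.6129.
⟨E⟩ = Σ Eᵢ e^(−Eᵢ/kT) / Z = (0·1.0000 + 147·0.36005 + 203·0.24397 + 680·0.0088663) / 1.6129 = 67.3 meV.

67.3 meV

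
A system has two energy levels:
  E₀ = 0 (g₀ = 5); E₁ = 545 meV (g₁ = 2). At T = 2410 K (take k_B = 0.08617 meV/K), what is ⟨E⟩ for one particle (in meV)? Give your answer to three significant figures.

k_BT = 0.08617 × 2410 K = 207.67 meV.
Eᵢ/kT = 0, 2.6244.
Z = Σ gᵢe^(−Eᵢ/kT) = 5·e^(−0) + 2·e^(−2.6244) = 5.0000 + 0.14497 = 5.1450.
⟨E⟩ = Σ Eᵢ gᵢe^(−Eᵢ/kT) / Z = (0·5.0000 + 545·0.14497) / 5.1450 = 15.4 meV.

15.4 meV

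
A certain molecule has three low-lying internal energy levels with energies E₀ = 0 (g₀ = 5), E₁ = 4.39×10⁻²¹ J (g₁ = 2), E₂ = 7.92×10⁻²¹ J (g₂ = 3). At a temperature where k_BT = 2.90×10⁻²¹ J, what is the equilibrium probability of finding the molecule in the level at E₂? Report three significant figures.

Eᵢ/kT = 0, 1.5138, 2.7310.
Z = Σ gᵢe^(−Eᵢ/kT) = 5·e^(−0) + 2·e^(−1.5138) + 3·e^(−2.7310) = 5.0000 + 0.44014 + 0.19546 = 5.6356.
P₂ = g₂ e^(−E₂/kT) / Z = 0.19546/5.6356 = 0.0347.

0.0347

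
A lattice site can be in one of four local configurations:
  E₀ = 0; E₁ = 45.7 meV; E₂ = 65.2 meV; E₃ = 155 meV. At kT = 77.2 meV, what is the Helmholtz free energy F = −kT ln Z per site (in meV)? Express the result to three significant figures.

-57.9 meV

Eᵢ/kT = 0, 0.59197, 0.84456, 2.0078.
Z = Σ e^(−Eᵢ/kT) = e^(−0) + e^(−0.59197) + e^(−0.84456) + e^(−2.0078) = 1.0000 + 0.55324 + 0.42975 + 0.13428 = 2.1173.
F = −kT ln Z = −77.2 × ln(2.1173) = −77.2 × 0.75014 = -57.9 meV.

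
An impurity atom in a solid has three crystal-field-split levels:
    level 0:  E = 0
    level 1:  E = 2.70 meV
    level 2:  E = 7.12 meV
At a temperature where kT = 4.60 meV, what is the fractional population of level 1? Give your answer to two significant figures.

0.31

Eᵢ/kT = 0, 0.5870, 1.548.
Z = Σ e^(−Eᵢ/kT) = e^(−0) + e^(−0.5870) + e^(−1.548) = 1.000 + 0.5560 + 0.2127 = 1.769.
P₁ = e^(−E₁/kT) / Z = 0.5560/1.769 = 0.31.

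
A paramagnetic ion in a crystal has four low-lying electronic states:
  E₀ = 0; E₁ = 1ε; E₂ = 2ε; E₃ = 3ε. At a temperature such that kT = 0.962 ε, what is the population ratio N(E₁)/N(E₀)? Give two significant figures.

n₁/n₀ = exp[−(E₁−E₀)/kT] = exp(−(1ε)/(0.962ε)) = exp(-1.040) = 0.35.

0.35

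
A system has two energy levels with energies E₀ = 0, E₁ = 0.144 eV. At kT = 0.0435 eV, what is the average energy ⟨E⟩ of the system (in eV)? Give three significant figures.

Eᵢ/kT = 0, 3.3103.
Z = Σ e^(−Eᵢ/kT) = e^(−0) + e^(−3.3103) = 1.0000 + 0.036505 = 1.0365.
⟨E⟩ = Σ Eᵢ e^(−Eᵢ/kT) / Z = (0·1.0000 + 0.144·0.036505) / 1.0365 = 0.00507 eV.

0.00507 eV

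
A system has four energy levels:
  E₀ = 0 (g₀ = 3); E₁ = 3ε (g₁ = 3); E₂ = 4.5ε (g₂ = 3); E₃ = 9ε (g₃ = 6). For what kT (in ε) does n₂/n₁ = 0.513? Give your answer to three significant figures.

n₂/n₁ = (g₂/g₁) exp[−(E₂−E₁)/kT] = 0.513.
⇒ (E₂−E₁)/kT = ln((3/3)/0.513) = ln(1.9493) = 0.66747.
kT = 1.5ε / 0.66747 = 2.25 ε.

2.25 ε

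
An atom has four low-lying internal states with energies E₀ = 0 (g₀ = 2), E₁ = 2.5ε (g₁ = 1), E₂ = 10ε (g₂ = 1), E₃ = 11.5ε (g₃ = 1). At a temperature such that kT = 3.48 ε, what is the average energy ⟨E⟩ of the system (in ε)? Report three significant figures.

Eᵢ/kT = 0, 0.71839, 2.8736, 3.3046.
Z = Σ gᵢe^(−Eᵢ/kT) = 2·e^(−0) + 1·e^(−0.71839) + 1·e^(−2.8736) + 1·e^(−3.3046) = 2.0000 + 0.48754 + 0.056495 + 0.036714 = 2.5807.
⟨E⟩ = Σ Eᵢ gᵢe^(−Eᵢ/kT) / Z = (0·2.0000 + 2.5·0.48754 + 10·0.056495 + 11.5·0.036714) / 2.5807 = 0.855 ε.

0.855 ε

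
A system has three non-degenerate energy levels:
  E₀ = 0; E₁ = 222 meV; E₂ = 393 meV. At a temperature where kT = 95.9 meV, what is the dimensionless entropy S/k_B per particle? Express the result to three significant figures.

0.375

Eᵢ/kT = 0, 2.3149, 4.0980.
Z = Σ e^(−Eᵢ/kT) = e^(−0) + e^(−2.3149) + e^(−4.0980) = 1.0000 + 0.098776 + 0.016606 = 1.1154.
⟨E⟩ = Σ EᵢPᵢ = 25.511 meV.
S/k_B = ln Z + ⟨E⟩/kT = ln(1.1154) + 25.511/95.9 = 0.10921 + 0.26602 = 0.375.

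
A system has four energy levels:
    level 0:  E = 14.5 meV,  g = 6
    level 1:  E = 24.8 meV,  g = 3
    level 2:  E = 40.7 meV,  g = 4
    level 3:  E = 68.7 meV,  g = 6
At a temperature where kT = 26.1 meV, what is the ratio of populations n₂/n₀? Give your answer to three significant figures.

0.244

n₂/n₀ = (g₂/g₀) exp[−(E₂−E₀)/kT] = (4/6) × exp(−(26.2 meV)/(26.1 meV)) = (4/6) × exp(-1.0038) = 0.244.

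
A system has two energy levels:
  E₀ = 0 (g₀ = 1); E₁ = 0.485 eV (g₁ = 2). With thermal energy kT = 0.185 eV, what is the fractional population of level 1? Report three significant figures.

0.127

Eᵢ/kT = 0, 2.6216.
Z = Σ gᵢe^(−Eᵢ/kT) = 1·e^(−0) + 2·e^(−2.6216) = 1.0000 + 0.14537 = 1.1454.
P₁ = g₁ e^(−E₁/kT) / Z = 0.14537/1.1454 = 0.127.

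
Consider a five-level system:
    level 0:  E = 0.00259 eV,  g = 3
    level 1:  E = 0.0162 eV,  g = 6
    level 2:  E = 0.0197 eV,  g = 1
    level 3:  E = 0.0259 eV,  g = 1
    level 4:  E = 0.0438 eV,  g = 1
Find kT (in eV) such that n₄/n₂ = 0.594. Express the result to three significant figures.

n₄/n₂ = (g₄/g₂) exp[−(E₄−E₂)/kT] = 0.594.
⇒ (E₄−E₂)/kT = ln((1/1)/0.594) = ln(1.6835) = 0.52087.
kT = 0.0241 eV / 0.52087 = 0.0463 eV.

0.0463 eV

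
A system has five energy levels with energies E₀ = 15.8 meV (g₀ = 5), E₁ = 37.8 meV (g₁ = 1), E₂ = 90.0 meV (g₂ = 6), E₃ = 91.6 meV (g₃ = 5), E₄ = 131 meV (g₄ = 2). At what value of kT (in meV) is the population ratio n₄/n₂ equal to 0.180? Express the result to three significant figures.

66.5 meV

n₄/n₂ = (g₄/g₂) exp[−(E₄−E₂)/kT] = 0.180.
⇒ (E₄−E₂)/kT = ln((2/6)/0.180) = ln(1.8519) = 0.61621.
kT = 41.0 meV / 0.61621 = 66.5 meV.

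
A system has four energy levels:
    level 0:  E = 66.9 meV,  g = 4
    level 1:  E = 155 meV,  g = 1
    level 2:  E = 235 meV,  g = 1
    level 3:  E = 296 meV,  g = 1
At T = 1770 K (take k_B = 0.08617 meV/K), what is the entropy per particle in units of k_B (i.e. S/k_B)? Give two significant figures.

k_BT = 0.08617 × 1770 K = 152.5 meV.
Eᵢ/kT = 0.4387, 1.016, 1.541, 1.941.
Z = Σ gᵢe^(−Eᵢ/kT) = 4·e^(−0.4387) + 1·e^(−1.016) + 1·e^(−1.541) + 1·e^(−1.941) = 2.579 + 0.3620 + 0.2142 + 0.1436 = 3.299.
⟨E⟩ = Σ EᵢPᵢ = 97.45 meV.
S/k_B = ln Z + ⟨E⟩/kT = ln(3.299) + 97.45/152.5 = 1.194 + 0.6390 = 1.8.

1.8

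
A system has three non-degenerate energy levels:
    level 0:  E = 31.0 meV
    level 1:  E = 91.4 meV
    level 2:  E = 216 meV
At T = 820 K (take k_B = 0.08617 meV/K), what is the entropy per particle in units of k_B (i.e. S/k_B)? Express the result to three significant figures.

k_BT = 0.08617 × 820 K = 70.659 meV.
Eᵢ/kT = 0.43873, 1.2935, 3.0569.
Z = Σ e^(−Eᵢ/kT) = e^(−0.43873) + e^(−1.2935) + e^(−3.0569) = 0.64485 + 0.27431 + 0.047033 = 0.96619.
⟨E⟩ = Σ EᵢPᵢ = 57.154 meV.
S/k_B = ln Z + ⟨E⟩/kT = ln(0.96619) + 57.154/70.659 = -0.034395 + 0.80887 = 0.774.

0.774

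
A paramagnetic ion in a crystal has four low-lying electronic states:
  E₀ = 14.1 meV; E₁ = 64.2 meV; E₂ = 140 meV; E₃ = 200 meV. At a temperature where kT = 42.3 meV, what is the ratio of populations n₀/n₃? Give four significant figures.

n₀/n₃ = exp[−(E₀−E₃)/kT] = exp(−(-185.9 meV)/(42.3 meV)) = exp(4.39480) = 81.03.

81.03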